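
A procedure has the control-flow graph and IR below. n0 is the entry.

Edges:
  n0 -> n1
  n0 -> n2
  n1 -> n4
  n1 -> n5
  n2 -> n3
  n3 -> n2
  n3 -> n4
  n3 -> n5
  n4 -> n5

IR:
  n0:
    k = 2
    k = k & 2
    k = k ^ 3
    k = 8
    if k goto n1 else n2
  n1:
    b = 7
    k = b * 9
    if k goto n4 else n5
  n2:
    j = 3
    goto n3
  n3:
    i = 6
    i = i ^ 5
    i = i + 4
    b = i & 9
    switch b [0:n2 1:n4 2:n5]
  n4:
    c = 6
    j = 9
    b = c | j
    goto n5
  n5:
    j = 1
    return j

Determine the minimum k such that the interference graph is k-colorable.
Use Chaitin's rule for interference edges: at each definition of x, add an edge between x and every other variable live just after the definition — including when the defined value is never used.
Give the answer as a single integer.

Answer: 2

Working:
def/use:
  n0: {k} / ∅
  n1: {b,k} / ∅
  n2: {j} / ∅
  n3: {b,i} / ∅
  n4: {b,c,j} / ∅
  n5: {j} / ∅

Liveness:
  live n0: ∅→∅
  live n1: ∅→∅
  live n2: ∅→∅
  live n3: ∅→∅
  live n4: ∅→∅
  live n5: ∅→∅

Interference:
  b: ∅
  c: {j}
  i: ∅
  j: {c}
  k: ∅

Colouring:
  {c,j} pairwise interfere (2-clique) ⇒ χ ≥ 2
  2-colouring: r0={b,c,i,k}  r1={j}
  χ = 2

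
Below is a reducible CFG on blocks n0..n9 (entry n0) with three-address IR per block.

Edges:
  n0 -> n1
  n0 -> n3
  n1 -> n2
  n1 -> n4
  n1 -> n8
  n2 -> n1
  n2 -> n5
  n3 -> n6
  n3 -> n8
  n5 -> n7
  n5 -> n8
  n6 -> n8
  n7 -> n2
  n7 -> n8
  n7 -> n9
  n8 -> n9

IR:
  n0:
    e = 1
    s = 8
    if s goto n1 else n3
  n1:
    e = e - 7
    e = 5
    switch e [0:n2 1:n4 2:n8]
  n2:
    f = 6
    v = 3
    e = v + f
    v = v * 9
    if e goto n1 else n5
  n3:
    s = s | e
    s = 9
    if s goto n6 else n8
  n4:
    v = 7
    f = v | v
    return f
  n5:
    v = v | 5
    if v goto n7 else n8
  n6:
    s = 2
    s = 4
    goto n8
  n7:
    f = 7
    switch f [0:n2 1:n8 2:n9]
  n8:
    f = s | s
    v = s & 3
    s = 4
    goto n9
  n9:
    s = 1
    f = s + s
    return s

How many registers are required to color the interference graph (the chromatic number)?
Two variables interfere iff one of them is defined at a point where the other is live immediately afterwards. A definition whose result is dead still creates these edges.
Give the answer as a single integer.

Answer: 3

Analysis:
def/use:
  n0: def={e,s} ue=∅
  n1: def={e} ue={e}
  n2: def={e,f,v} ue=∅
  n3: def={s} ue={e,s}
  n4: def={f,v} ue=∅
  n5: def={v} ue={v}
  n6: def={s} ue=∅
  n7: def={f} ue=∅
  n8: def={f,s,v} ue={s}
  n9: def={f,s} ue=∅

Liveness:
  n0: in=∅ out={e,s}
  n1: in={e,s} out={s}
  n2: in={s} out={e,s,v}
  n3: in={e,s} out={s}
  n4: in=∅ out=∅
  n5: in={s,v} out={s}
  n6: in=∅ out={s}
  n7: in={s} out={s}
  n8: in={s} out=∅
  n9: in=∅ out=∅

Conflict graph:
  e: {s,v}
  f: {s,v}
  s: {e,f,v}
  v: {e,f,s}

Registers:
  clique {e,s,v} ⇒ need ≥ 3
  assign e→r2 f→r2 s→r0 v→r1 — no edge inside a register ⇒ χ ≤ 3
  χ = 3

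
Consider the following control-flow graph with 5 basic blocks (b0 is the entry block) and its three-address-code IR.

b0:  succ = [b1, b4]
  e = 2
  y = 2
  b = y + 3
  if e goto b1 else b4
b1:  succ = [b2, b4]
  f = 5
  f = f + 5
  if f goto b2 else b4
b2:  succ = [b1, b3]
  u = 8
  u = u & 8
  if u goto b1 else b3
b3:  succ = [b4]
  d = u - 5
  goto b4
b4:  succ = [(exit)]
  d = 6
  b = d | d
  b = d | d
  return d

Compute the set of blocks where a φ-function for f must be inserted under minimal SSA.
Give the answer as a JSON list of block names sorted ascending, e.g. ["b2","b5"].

idom tree: b1←b0 b2←b1 b3←b2 b4←b0
Dom∩ at merges:
  b1: preds {b0,b2}: {b0} ∩ {b0,b1,b2} = {b0}; idom=b0
  b4: preds {b0,b1,b3}: {b0} ∩ {b0,b1} ∩ {b0,b1,b2,b3} = {b0}; idom=b0

DF walk-up:
  b1←b0: walk · to b0
  b1←b2: walk b2→b1 to b0
  b4←b0: walk · to b0
  b4←b1: walk b1 to b0
  b4←b3: walk b3→b2→b1 to b0
  b0: DF=∅
  b1: DF={b1,b4}
  b2: DF={b1,b4}
  b3: DF={b4}
  b4: DF=∅

φ for f: defs {b1}
  DF⁺ = {b1,b4}

Answer: ["b1", "b4"]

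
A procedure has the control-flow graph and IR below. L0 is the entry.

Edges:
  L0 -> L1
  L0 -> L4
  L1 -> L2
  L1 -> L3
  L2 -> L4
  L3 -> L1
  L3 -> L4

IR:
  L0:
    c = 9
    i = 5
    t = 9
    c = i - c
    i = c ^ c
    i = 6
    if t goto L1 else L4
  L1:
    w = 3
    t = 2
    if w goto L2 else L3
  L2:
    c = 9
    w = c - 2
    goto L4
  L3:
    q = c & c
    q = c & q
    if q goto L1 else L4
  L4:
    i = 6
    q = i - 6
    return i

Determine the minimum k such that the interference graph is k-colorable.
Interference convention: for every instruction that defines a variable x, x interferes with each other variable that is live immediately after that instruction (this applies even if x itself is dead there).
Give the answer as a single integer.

Per-block:
  L0 def {c,i,t} use ∅
  L1 def {t,w} use ∅
  L2 def {c,w} use ∅
  L3 def {q} use {c}
  L4 def {i,q} use ∅

Backward fixpoint:
  live L0: ∅→{c}
  live L1: {c}→{c}
  live L2: ∅→∅
  live L3: {c}→{c}
  live L4: ∅→∅

Interference:
  c: {i,q,t,w}
  i: {c,q,t}
  q: {c,i}
  t: {c,i,w}
  w: {c,t}

Registers:
  lower bound: {c,i,q} mutually conflict ⇒ χ ≥ 3
  assign c→r0 i→r1 q→r2 t→r2 w→r1 — no edge inside a register ⇒ χ ≤ 3
  χ = 3

Answer: 3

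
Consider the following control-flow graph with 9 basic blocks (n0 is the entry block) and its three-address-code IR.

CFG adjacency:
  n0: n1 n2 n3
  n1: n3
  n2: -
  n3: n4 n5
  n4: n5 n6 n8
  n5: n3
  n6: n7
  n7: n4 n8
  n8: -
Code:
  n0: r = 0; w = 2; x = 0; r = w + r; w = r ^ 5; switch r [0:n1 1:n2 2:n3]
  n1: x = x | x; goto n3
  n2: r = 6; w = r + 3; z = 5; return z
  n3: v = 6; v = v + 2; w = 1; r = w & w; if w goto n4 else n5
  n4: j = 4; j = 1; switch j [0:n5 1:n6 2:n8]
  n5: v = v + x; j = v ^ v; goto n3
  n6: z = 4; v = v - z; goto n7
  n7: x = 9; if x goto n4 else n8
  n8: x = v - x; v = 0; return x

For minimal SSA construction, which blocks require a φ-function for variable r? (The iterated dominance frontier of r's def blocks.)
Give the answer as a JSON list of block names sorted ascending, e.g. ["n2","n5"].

Answer: ["n3"]

Working:
idom tree: n1←n0 n2←n0 n3←n0 n4←n3 n5←n3 n6←n4 n7←n6 n8←n4
Dom at joins:
  n3: preds {n0,n1,n5}: {n0} ∩ {n0,n1} ∩ {n0,n3,n5} = {n0}; idom=n0
  n4: preds {n3,n7}: {n0,n3} ∩ {n0,n3,n4,n6,n7} = {n0,n3}; idom=n3
  n5: preds {n3,n4}: {n0,n3} ∩ {n0,n3,n4} = {n0,n3}; idom=n3
  n8: preds {n4,n7}: {n0,n3,n4} ∩ {n0,n3,n4,n6,n7} = {n0,n3,n4}; idom=n4

Frontier:
  n3←n0: walk · to n0
  n3←n1: walk n1 to n0
  n3←n5: walk n5→n3 to n0
  n4←n3: walk · to n3
  n4←n7: walk n7→n6→n4 to n3
  n5←n3: walk · to n3
  n5←n4: walk n4 to n3
  n8←n4: walk · to n4
  n8←n7: walk n7→n6 to n4
  DF(n0)=∅
  DF(n1)={n3}
  DF(n2)=∅
  DF(n3)={n3}
  DF(n4)={n4,n5}
  DF(n5)={n3}
  DF(n6)={n4,n8}
  DF(n7)={n4,n8}
  DF(n8)=∅

φ for r: defs {n0,n2,n3}
  DF⁺ = {n3}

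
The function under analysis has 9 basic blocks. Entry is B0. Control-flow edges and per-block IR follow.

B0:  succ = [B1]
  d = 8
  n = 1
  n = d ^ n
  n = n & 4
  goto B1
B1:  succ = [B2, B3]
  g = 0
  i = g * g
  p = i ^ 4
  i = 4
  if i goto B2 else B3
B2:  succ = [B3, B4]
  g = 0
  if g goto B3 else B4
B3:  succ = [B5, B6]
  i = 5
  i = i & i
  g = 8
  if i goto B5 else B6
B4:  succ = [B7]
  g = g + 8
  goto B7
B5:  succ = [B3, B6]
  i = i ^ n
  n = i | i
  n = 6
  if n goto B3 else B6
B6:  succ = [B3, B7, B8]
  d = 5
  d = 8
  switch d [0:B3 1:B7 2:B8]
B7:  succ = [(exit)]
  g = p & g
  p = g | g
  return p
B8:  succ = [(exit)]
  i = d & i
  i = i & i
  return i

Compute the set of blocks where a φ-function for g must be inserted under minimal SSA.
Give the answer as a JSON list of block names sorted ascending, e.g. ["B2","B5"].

Answer: ["B3", "B7"]

Derivation:
idom tree: B1←B0 B2←B1 B3←B1 B4←B2 B5←B3 B6←B3 B7←B1 B8←B6
Join-block Dom:
  B3: preds {B1,B2,B5,B6}: {B0,B1} ∩ {B0,B1,B2} ∩ {B0,B1,B3,B5} ∩ {B0,B1,B3,B6} = {B0,B1}; idom=B1
  B6: preds {B3,B5}: {B0,B1,B3} ∩ {B0,B1,B3,B5} = {B0,B1,B3}; idom=B3
  B7: preds {B4,B6}: {B0,B1,B2,B4} ∩ {B0,B1,B3,B6} = {B0,B1}; idom=B1

DF derivation:
  B3←B1: walk · to B1
  B3←B2: walk B2 to B1
  B3←B5: walk B5→B3 to B1
  B3←B6: walk B6→B3 to B1
  B6←B3: walk · to B3
  B6←B5: walk B5 to B3
  B7←B4: walk B4→B2 to B1
  B7←B6: walk B6→B3 to B1
  DF(B0)=∅
  DF(B1)=∅
  DF(B2)={B3,B7}
  DF(B3)={B3,B7}
  DF(B4)={B7}
  DF(B5)={B3,B6}
  DF(B6)={B3,B7}
  DF(B7)=∅
  DF(B8)=∅

φ for g: defs {B1,B2,B3,B4,B7}
  DF⁺ = {B3,B7}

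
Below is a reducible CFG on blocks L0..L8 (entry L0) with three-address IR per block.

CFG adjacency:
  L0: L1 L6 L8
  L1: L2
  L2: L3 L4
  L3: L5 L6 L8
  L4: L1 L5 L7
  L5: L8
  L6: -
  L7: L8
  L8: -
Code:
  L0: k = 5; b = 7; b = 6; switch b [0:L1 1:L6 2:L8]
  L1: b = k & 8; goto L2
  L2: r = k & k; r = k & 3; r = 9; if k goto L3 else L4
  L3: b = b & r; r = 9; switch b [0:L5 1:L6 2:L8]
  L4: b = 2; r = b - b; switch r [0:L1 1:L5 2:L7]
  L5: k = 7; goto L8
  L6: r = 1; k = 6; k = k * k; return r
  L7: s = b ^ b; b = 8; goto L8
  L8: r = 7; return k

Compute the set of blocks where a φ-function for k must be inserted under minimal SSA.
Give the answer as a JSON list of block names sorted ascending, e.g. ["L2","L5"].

idom tree: L1←L0 L2←L1 L3←L2 L4←L2 L5←L2 L6←L0 L7←L4 L8←L0
Join-block Dom:
  L1: preds {L0,L4}: {L0} ∩ {L0,L1,L2,L4} = {L0}; idom=L0
  L5: preds {L3,L4}: {L0,L1,L2,L3} ∩ {L0,L1,L2,L4} = {L0,L1,L2}; idom=L2
  L6: preds {L0,L3}: {L0} ∩ {L0,L1,L2,L3} = {L0}; idom=L0
  L8: preds {L0,L3,L5,L7}: {L0} ∩ {L0,L1,L2,L3} ∩ {L0,L1,L2,L5} ∩ {L0,L1,L2,L4,L7} = {L0}; idom=L0

DF walk-up:
  L1←L0: walk · to L0
  L1←L4: walk L4→L2→L1 to L0
  L5←L3: walk L3 to L2
  L5←L4: walk L4 to L2
  L6←L0: walk · to L0
  L6←L3: walk L3→L2→L1 to L0
  L8←L0: walk · to L0
  L8←L3: walk L3→L2→L1 to L0
  L8←L5: walk L5→L2→L1 to L0
  L8←L7: walk L7→L4→L2→L1 to L0
  L0 → ∅
  L1 → {L1,L6,L8}
  L2 → {L1,L6,L8}
  L3 → {L5,L6,L8}
  L4 → {L1,L5,L8}
  L5 → {L8}
  L6 → ∅
  L7 → {L8}
  L8 → ∅

φ for k: defs {L0,L5,L6}
  DF⁺ = {L8}

Answer: ["L8"]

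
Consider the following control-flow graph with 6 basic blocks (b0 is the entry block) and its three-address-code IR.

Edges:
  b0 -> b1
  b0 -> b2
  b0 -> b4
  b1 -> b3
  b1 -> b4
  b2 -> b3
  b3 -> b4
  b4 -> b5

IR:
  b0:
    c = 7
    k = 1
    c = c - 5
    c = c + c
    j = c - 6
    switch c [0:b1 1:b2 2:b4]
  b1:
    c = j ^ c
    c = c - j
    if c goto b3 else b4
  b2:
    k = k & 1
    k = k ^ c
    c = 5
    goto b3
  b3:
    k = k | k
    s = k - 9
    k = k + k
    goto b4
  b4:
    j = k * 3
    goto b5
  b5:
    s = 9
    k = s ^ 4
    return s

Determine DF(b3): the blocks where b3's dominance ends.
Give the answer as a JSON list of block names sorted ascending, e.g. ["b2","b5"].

idom tree: b1←b0 b2←b0 b3←b0 b4←b0 b5←b4
Dom at joins:
  b3: preds {b1,b2}: {b0,b1} ∩ {b0,b2} = {b0}; idom=b0
  b4: preds {b0,b1,b3}: {b0} ∩ {b0,b1} ∩ {b0,b3} = {b0}; idom=b0

DF walk-up:
  join b3 pred b1: b1 stop@b0
  join b3 pred b2: b2 stop@b0
  join b4 pred b0: · stop@b0
  join b4 pred b1: b1 stop@b0
  join b4 pred b3: b3 stop@b0
  b0: DF=∅
  b1: DF={b3,b4}
  b2: DF={b3}
  b3: DF={b4}
  b4: DF=∅
  b5: DF=∅

DF(b3) = ["b4"]

Answer: ["b4"]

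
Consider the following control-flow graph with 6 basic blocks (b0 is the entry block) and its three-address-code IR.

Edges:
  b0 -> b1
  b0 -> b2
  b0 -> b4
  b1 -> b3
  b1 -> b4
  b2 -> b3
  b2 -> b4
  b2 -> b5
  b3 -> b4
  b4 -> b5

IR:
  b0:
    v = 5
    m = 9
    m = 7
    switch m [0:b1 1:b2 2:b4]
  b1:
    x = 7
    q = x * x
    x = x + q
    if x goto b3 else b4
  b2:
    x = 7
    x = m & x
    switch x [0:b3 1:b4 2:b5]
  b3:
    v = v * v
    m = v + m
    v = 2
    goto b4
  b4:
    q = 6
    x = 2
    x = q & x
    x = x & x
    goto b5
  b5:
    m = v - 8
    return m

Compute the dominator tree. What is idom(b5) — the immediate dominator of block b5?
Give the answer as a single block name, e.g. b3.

idom tree: b1←b0 b2←b0 b3←b0 b4←b0 b5←b0
Dom at joins:
  b3: preds {b1,b2}: {b0,b1} ∩ {b0,b2} = {b0}; idom=b0
  b4: preds {b0,b1,b2,b3}: {b0} ∩ {b0,b1} ∩ {b0,b2} ∩ {b0,b3} = {b0}; idom=b0
  b5: preds {b2,b4}: {b0,b2} ∩ {b0,b4} = {b0}; idom=b0

idom(b5) = b0

Answer: b0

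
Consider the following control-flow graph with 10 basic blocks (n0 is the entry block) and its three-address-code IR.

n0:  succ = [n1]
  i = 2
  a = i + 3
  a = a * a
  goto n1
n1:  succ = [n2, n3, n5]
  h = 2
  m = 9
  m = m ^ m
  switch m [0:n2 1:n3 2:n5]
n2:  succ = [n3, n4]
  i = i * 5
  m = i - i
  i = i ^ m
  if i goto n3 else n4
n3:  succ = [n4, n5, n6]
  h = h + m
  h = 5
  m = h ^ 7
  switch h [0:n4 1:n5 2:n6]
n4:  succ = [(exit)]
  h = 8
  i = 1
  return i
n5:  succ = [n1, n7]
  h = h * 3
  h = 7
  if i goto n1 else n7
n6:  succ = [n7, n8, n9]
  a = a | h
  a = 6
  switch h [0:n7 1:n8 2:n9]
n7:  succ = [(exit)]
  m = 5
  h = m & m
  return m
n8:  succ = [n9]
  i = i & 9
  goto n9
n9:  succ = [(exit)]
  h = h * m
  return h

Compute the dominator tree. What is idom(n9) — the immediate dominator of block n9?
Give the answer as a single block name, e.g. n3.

Answer: n6

Working:
idom tree: n1←n0 n2←n1 n3←n1 n4←n1 n5←n1 n6←n3 n7←n1 n8←n6 n9←n6
Dom at joins:
  n1: preds {n0,n5}: {n0} ∩ {n0,n1,n5} = {n0}; idom=n0
  n3: preds {n1,n2}: {n0,n1} ∩ {n0,n1,n2} = {n0,n1}; idom=n1
  n4: preds {n2,n3}: {n0,n1,n2} ∩ {n0,n1,n3} = {n0,n1}; idom=n1
  n5: preds {n1,n3}: {n0,n1} ∩ {n0,n1,n3} = {n0,n1}; idom=n1
  n7: preds {n5,n6}: {n0,n1,n5} ∩ {n0,n1,n3,n6} = {n0,n1}; idom=n1
  n9: preds {n6,n8}: {n0,n1,n3,n6} ∩ {n0,n1,n3,n6,n8} = {n0,n1,n3,n6}; idom=n6

idom(n9) = n6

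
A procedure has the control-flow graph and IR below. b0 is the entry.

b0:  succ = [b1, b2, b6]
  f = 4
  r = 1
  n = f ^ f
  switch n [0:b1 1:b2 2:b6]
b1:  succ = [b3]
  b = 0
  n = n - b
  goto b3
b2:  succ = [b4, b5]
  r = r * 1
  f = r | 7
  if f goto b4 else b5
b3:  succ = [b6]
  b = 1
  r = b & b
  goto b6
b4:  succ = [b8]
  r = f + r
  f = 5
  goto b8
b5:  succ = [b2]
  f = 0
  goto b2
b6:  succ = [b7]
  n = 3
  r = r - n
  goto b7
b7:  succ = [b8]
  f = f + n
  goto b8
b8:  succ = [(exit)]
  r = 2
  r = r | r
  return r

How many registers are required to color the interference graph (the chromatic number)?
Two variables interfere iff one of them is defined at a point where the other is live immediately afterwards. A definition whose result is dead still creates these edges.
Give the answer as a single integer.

Answer: 3

Analysis:
def/use:
  b0: def={f,n,r} ue=∅
  b1: def={b,n} ue={n}
  b2: def={f,r} ue={r}
  b3: def={b,r} ue=∅
  b4: def={f,r} ue={f,r}
  b5: def={f} ue=∅
  b6: def={n,r} ue={r}
  b7: def={f} ue={f,n}
  b8: def={r} ue=∅

Backward fixpoint:
  live b0: ∅→{f,n,r}
  live b1: {f,n}→{f}
  live b2: {r}→{f,r}
  live b3: {f}→{f,r}
  live b4: {f,r}→∅
  live b5: {r}→{r}
  live b6: {f,r}→{f,n}
  live b7: {f,n}→∅
  live b8: ∅→∅

Interference:
  b↔{f,n}
  f↔{b,n,r}
  n↔{b,f,r}
  r↔{f,n}

Colouring:
  lower bound: {b,f,n} mutually conflict ⇒ χ ≥ 3
  3-colouring: R0={f}  R1={n}  R2={b,r}
  χ = 3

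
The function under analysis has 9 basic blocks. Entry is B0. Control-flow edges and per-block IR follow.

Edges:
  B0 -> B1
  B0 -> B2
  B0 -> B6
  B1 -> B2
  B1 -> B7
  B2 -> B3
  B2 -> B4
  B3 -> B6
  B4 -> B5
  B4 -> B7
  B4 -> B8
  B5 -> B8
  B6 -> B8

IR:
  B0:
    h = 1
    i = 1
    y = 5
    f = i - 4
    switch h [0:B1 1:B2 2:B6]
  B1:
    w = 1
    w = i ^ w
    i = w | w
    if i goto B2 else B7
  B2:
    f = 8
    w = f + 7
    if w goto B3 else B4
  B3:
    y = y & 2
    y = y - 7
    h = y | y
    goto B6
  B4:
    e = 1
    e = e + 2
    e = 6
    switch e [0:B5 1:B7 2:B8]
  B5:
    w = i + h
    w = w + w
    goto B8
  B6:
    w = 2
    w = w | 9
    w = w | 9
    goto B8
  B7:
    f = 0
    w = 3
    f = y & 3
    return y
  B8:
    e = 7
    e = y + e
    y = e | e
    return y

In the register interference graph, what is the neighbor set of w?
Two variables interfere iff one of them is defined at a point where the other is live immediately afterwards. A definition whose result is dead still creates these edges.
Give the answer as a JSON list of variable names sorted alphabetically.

Answer: ["h", "i", "y"]

Analysis:
Block summaries:
  B0 def {f,h,i,y} use ∅
  B1 def {i,w} use {i}
  B2 def {f,w} use ∅
  B3 def {h,y} use {y}
  B4 def {e} use ∅
  B5 def {w} use {h,i}
  B6 def {w} use ∅
  B7 def {f,w} use {y}
  B8 def {e,y} use {y}

Backward fixpoint:
  live B0: ∅→{h,i,y}
  live B1: {h,i,y}→{h,i,y}
  live B2: {h,i,y}→{h,i,y}
  live B3: {y}→{y}
  live B4: {h,i,y}→{h,i,y}
  live B5: {h,i,y}→{y}
  live B6: {y}→{y}
  live B7: {y}→∅
  live B8: {y}→∅

Conflict graph:
  e — {h,i,y}
  f — {h,i,y}
  h — {e,f,i,w,y}
  i — {e,f,h,w,y}
  w — {h,i,y}
  y — {e,f,h,i,w}

N(w) = ["h", "i", "y"]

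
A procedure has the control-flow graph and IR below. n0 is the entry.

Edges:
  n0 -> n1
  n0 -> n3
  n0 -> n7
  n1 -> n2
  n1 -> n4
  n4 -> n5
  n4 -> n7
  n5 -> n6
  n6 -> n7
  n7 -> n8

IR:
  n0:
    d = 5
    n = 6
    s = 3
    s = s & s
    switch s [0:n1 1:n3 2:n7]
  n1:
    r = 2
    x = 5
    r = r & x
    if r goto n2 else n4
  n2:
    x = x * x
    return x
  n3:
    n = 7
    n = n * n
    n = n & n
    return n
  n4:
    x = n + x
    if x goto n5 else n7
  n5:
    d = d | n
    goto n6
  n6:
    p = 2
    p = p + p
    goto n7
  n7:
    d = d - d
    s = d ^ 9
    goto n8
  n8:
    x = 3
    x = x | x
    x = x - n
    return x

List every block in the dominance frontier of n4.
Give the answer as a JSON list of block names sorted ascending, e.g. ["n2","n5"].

idom tree: n1←n0 n2←n1 n3←n0 n4←n1 n5←n4 n6←n5 n7←n0 n8←n7
Join-block Dom:
  n7: preds {n0,n4,n6}: {n0} ∩ {n0,n1,n4} ∩ {n0,n1,n4,n5,n6} = {n0}; idom=n0

Frontier:
  join n7 pred n0: · stop@n0
  join n7 pred n4: n4→n1 stop@n0
  join n7 pred n6: n6→n5→n4→n1 stop@n0
  DF(n0)=∅
  DF(n1)={n7}
  DF(n2)=∅
  DF(n3)=∅
  DF(n4)={n7}
  DF(n5)={n7}
  DF(n6)={n7}
  DF(n7)=∅
  DF(n8)=∅

DF(n4) = ["n7"]

Answer: ["n7"]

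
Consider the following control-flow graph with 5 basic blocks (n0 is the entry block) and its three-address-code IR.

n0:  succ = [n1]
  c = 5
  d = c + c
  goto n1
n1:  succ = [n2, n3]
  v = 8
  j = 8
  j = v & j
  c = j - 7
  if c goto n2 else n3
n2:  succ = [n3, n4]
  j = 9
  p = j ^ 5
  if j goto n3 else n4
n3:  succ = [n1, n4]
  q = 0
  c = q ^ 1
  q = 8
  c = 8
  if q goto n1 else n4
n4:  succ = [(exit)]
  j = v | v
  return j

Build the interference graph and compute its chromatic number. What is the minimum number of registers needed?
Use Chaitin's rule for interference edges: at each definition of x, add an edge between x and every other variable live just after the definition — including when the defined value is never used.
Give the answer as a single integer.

def/use:
  n0: {c,d} / ∅
  n1: {c,j,v} / ∅
  n2: {j,p} / ∅
  n3: {c,q} / ∅
  n4: {j} / {v}

Liveness:
  n0: in=∅ out=∅
  n1: in=∅ out={v}
  n2: in={v} out={v}
  n3: in={v} out={v}
  n4: in={v} out=∅

Interfere edges:
  c↔{q,v}
  d↔∅
  j↔{p,v}
  p↔{j,v}
  q↔{c,v}
  v↔{c,j,p,q}

Registers:
  clique {c,q,v} ⇒ need ≥ 3
  3-colouring: r0={d,v}  r1={c,j}  r2={p,q}
  χ = 3

Answer: 3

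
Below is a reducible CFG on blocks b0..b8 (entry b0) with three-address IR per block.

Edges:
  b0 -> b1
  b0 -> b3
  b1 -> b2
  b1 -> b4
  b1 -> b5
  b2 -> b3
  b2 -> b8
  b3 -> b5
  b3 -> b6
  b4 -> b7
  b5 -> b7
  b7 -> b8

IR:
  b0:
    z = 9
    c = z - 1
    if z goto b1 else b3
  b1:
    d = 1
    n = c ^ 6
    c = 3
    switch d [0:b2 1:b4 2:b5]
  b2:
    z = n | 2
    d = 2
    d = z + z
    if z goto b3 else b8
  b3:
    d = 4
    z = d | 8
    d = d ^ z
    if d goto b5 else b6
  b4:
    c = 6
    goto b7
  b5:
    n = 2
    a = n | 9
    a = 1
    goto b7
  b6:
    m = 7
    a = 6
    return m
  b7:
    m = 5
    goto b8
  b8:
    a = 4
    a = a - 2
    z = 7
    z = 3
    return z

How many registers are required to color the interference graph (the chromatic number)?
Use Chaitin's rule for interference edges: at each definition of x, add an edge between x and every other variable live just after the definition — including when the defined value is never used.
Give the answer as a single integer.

Block summaries:
  b0: {c,z} / ∅
  b1: {c,d,n} / {c}
  b2: {d,z} / {n}
  b3: {d,z} / ∅
  b4: {c} / ∅
  b5: {a,n} / ∅
  b6: {a,m} / ∅
  b7: {m} / ∅
  b8: {a,z} / ∅

Liveness:
  live b0: ∅→{c}
  live b1: {c}→{n}
  live b2: {n}→∅
  live b3: ∅→∅
  live b4: ∅→∅
  live b5: ∅→∅
  live b6: ∅→∅
  live b7: ∅→∅
  live b8: ∅→∅

Interference:
  a: {m}
  c: {d,n,z}
  d: {c,n,z}
  m: {a}
  n: {c,d}
  z: {c,d}

Registers:
  {c,d,n} pairwise interfere (3-clique) ⇒ χ ≥ 3
  3-colouring: c0={a,c}  c1={d,m}  c2={n,z}
  χ = 3

Answer: 3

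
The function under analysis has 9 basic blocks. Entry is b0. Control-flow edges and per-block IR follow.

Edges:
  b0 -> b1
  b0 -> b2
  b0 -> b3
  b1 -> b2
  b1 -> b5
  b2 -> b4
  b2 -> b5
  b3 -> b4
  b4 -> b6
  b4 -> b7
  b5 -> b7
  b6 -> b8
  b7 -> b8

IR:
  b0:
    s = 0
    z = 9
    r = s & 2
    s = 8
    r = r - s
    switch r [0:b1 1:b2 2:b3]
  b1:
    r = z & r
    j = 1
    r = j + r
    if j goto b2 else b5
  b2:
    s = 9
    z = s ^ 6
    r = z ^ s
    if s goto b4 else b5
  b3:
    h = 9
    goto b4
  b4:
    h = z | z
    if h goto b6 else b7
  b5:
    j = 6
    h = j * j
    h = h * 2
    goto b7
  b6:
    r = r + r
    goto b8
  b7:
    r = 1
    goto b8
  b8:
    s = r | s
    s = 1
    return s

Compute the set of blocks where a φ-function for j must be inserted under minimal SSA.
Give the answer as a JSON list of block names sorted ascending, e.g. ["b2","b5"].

idom tree: b1←b0 b2←b0 b3←b0 b4←b0 b5←b0 b6←b4 b7←b0 b8←b0
Dom∩ at merges:
  b2: preds {b0,b1}: {b0} ∩ {b0,b1} = {b0}; idom=b0
  b4: preds {b2,b3}: {b0,b2} ∩ {b0,b3} = {b0}; idom=b0
  b5: preds {b1,b2}: {b0,b1} ∩ {b0,b2} = {b0}; idom=b0
  b7: preds {b4,b5}: {b0,b4} ∩ {b0,b5} = {b0}; idom=b0
  b8: preds {b6,b7}: {b0,b4,b6} ∩ {b0,b7} = {b0}; idom=b0

DF walk-up:
  b2←b0: walk · to b0
  b2←b1: walk b1 to b0
  b4←b2: walk b2 to b0
  b4←b3: walk b3 to b0
  b5←b1: walk b1 to b0
  b5←b2: walk b2 to b0
  b7←b4: walk b4 to b0
  b7←b5: walk b5 to b0
  b8←b6: walk b6→b4 to b0
  b8←b7: walk b7 to b0
  b0: DF=∅
  b1: DF={b2,b5}
  b2: DF={b4,b5}
  b3: DF={b4}
  b4: DF={b7,b8}
  b5: DF={b7}
  b6: DF={b8}
  b7: DF={b8}
  b8: DF=∅

φ for j: defs {b1,b5}
  DF⁺ = {b2,b4,b5,b7,b8}

Answer: ["b2", "b4", "b5", "b7", "b8"]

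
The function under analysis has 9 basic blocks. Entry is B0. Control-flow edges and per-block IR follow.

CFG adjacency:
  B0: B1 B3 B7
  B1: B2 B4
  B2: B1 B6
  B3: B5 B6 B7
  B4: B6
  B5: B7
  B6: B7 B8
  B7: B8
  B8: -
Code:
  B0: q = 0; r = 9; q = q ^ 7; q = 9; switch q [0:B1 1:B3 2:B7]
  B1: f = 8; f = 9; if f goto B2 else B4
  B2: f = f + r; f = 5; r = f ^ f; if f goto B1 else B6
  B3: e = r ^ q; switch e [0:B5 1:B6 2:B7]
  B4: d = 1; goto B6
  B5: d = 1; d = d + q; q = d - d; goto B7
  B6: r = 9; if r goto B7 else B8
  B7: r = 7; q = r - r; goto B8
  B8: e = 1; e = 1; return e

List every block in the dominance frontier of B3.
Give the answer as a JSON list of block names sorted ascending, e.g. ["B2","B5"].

idom tree: B1←B0 B2←B1 B3←B0 B4←B1 B5←B3 B6←B0 B7←B0 B8←B0
Join-block Dom:
  B1: preds {B0,B2}: {B0} ∩ {B0,B1,B2} = {B0}; idom=B0
  B6: preds {B2,B3,B4}: {B0,B1,B2} ∩ {B0,B3} ∩ {B0,B1,B4} = {B0}; idom=B0
  B7: preds {B0,B3,B5,B6}: {B0} ∩ {B0,B3} ∩ {B0,B3,B5} ∩ {B0,B6} = {B0}; idom=B0
  B8: preds {B6,B7}: {B0,B6} ∩ {B0,B7} = {B0}; idom=B0

DF derivation:
  B1←B0: walk · to B0
  B1←B2: walk B2→B1 to B0
  B6←B2: walk B2→B1 to B0
  B6←B3: walk B3 to B0
  B6←B4: walk B4→B1 to B0
  B7←B0: walk · to B0
  B7←B3: walk B3 to B0
  B7←B5: walk B5→B3 to B0
  B7←B6: walk B6 to B0
  B8←B6: walk B6 to B0
  B8←B7: walk B7 to B0
  B0: DF=∅
  B1: DF={B1,B6}
  B2: DF={B1,B6}
  B3: DF={B6,B7}
  B4: DF={B6}
  B5: DF={B7}
  B6: DF={B7,B8}
  B7: DF={B8}
  B8: DF=∅

DF(B3) = ["B6", "B7"]

Answer: ["B6", "B7"]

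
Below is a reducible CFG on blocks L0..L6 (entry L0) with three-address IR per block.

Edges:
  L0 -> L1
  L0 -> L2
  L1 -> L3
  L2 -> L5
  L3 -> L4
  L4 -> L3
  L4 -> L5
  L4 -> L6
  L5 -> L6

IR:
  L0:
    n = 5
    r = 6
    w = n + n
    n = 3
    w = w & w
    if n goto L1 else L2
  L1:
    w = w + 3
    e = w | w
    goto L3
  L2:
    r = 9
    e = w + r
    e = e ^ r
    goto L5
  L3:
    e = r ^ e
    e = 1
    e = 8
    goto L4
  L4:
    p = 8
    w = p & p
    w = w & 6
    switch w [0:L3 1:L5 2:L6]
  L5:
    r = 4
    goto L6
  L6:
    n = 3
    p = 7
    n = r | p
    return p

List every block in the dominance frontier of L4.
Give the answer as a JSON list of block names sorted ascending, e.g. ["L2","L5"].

Answer: ["L3", "L5", "L6"]

Derivation:
idom tree: L1←L0 L2←L0 L3←L1 L4←L3 L5←L0 L6←L0
Dom at joins:
  L3: preds {L1,L4}: {L0,L1} ∩ {L0,L1,L3,L4} = {L0,L1}; idom=L1
  L5: preds {L2,L4}: {L0,L2} ∩ {L0,L1,L3,L4} = {L0}; idom=L0
  L6: preds {L4,L5}: {L0,L1,L3,L4} ∩ {L0,L5} = {L0}; idom=L0

Frontier:
  L3←L1: walk · to L1
  L3←L4: walk L4→L3 to L1
  L5←L2: walk L2 to L0
  L5←L4: walk L4→L3→L1 to L0
  L6←L4: walk L4→L3→L1 to L0
  L6←L5: walk L5 to L0
  DF(L0)=∅
  DF(L1)={L5,L6}
  DF(L2)={L5}
  DF(L3)={L3,L5,L6}
  DF(L4)={L3,L5,L6}
  DF(L5)={L6}
  DF(L6)=∅

DF(L4) = ["L3", "L5", "L6"]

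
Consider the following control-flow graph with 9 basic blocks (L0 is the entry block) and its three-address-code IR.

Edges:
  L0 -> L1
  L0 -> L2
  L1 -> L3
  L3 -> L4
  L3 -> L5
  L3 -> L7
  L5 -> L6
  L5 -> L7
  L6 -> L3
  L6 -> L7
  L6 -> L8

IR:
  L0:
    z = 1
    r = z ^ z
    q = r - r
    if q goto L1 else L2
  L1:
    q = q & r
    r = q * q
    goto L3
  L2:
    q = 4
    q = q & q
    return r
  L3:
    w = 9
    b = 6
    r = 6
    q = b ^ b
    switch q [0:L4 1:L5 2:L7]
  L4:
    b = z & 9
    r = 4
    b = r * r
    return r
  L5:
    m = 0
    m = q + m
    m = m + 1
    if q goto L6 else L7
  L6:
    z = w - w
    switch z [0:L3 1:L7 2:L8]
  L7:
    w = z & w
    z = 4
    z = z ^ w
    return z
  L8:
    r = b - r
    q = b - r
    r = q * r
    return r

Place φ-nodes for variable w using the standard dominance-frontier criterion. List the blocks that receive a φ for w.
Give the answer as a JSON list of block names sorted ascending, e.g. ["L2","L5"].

idom tree: L1←L0 L2←L0 L3←L1 L4←L3 L5←L3 L6←L5 L7←L3 L8←L6
Dom∩ at merges:
  L3: preds {L1,L6}: {L0,L1} ∩ {L0,L1,L3,L5,L6} = {L0,L1}; idom=L1
  L7: preds {L3,L5,L6}: {L0,L1,L3} ∩ {L0,L1,L3,L5} ∩ {L0,L1,L3,L5,L6} = {L0,L1,L3}; idom=L3

Frontier:
  join L3 pred L1: · stop@L1
  join L3 pred L6: L6→L5→L3 stop@L1
  join L7 pred L3: · stop@L3
  join L7 pred L5: L5 stop@L3
  join L7 pred L6: L6→L5 stop@L3
  L0 → ∅
  L1 → ∅
  L2 → ∅
  L3 → {L3}
  L4 → ∅
  L5 → {L3,L7}
  L6 → {L3,L7}
  L7 → ∅
  L8 → ∅

φ for w: defs {L3,L7}
  DF⁺ = {L3}

Answer: ["L3"]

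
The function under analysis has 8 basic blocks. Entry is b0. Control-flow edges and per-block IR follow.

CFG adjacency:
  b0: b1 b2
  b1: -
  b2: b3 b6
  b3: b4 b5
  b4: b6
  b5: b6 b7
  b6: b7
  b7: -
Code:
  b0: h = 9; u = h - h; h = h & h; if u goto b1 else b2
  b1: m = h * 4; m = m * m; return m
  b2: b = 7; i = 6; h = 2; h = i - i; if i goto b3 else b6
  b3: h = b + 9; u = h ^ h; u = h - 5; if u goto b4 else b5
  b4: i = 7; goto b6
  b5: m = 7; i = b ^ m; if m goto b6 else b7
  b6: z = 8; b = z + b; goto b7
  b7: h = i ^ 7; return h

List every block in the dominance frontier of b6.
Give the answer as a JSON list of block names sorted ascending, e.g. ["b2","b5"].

idom tree: b1←b0 b2←b0 b3←b2 b4←b3 b5←b3 b6←b2 b7←b2
Join-block Dom:
  b6: preds {b2,b4,b5}: {b0,b2} ∩ {b0,b2,b3,b4} ∩ {b0,b2,b3,b5} = {b0,b2}; idom=b2
  b7: preds {b5,b6}: {b0,b2,b3,b5} ∩ {b0,b2,b6} = {b0,b2}; idom=b2

DF derivation:
  join b6 pred b2: · stop@b2
  join b6 pred b4: b4→b3 stop@b2
  join b6 pred b5: b5→b3 stop@b2
  join b7 pred b5: b5→b3 stop@b2
  join b7 pred b6: b6 stop@b2
  b0: DF=∅
  b1: DF=∅
  b2: DF=∅
  b3: DF={b6,b7}
  b4: DF={b6}
  b5: DF={b6,b7}
  b6: DF={b7}
  b7: DF=∅

DF(b6) = ["b7"]

Answer: ["b7"]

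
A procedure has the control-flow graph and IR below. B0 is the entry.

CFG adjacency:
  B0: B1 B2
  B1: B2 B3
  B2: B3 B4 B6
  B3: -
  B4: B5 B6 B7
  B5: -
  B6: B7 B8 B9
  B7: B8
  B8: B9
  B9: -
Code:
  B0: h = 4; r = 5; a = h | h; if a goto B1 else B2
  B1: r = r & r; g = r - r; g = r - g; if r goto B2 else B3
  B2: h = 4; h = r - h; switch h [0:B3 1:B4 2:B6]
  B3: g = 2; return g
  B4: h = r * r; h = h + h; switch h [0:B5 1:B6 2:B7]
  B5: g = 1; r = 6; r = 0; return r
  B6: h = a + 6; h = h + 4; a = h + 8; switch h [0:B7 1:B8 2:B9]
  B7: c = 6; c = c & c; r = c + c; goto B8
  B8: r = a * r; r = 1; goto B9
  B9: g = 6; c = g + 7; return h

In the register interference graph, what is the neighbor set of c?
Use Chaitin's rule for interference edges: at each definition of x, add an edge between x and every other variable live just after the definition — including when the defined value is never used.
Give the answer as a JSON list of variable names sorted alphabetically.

Answer: ["a", "h"]

Working:
Block summaries:
  B0: def={a,h,r} ue=∅
  B1: def={g,r} ue={r}
  B2: def={h} ue={r}
  B3: def={g} ue=∅
  B4: def={h} ue={r}
  B5: def={g,r} ue=∅
  B6: def={a,h} ue={a}
  B7: def={c,r} ue=∅
  B8: def={r} ue={a,r}
  B9: def={c,g} ue={h}

Live sets:
  B0: in=∅ out={a,r}
  B1: in={a,r} out={a,r}
  B2: in={a,r} out={a,r}
  B3: in=∅ out=∅
  B4: in={a,r} out={a,h,r}
  B5: in=∅ out=∅
  B6: in={a,r} out={a,h,r}
  B7: in={a,h} out={a,h,r}
  B8: in={a,h,r} out={h}
  B9: in={h} out=∅

Interference:
  a: {c,g,h,r}
  c: {a,h}
  g: {a,h,r}
  h: {a,c,g,r}
  r: {a,g,h}

N(c) = ["a", "h"]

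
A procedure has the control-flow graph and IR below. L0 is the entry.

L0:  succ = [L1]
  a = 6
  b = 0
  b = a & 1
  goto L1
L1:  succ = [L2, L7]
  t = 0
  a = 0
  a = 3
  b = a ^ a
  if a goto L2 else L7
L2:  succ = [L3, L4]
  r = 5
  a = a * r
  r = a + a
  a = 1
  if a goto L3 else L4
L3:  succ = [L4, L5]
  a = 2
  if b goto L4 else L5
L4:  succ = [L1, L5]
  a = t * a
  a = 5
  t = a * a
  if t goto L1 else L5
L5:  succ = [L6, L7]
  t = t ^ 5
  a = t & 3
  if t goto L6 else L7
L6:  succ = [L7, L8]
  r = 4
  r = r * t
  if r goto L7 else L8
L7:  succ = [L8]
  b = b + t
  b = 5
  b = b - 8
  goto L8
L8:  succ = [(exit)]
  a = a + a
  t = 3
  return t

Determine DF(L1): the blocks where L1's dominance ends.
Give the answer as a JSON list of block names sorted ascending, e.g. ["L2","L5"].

Answer: ["L1"]

Working:
idom tree: L1←L0 L2←L1 L3←L2 L4←L2 L5←L2 L6←L5 L7←L1 L8←L1
Dom at joins:
  L1: preds {L0,L4}: {L0} ∩ {L0,L1,L2,L4} = {L0}; idom=L0
  L4: preds {L2,L3}: {L0,L1,L2} ∩ {L0,L1,L2,L3} = {L0,L1,L2}; idom=L2
  L5: preds {L3,L4}: {L0,L1,L2,L3} ∩ {L0,L1,L2,L4} = {L0,L1,L2}; idom=L2
  L7: preds {L1,L5,L6}: {L0,L1} ∩ {L0,L1,L2,L5} ∩ {L0,L1,L2,L5,L6} = {L0,L1}; idom=L1
  L8: preds {L6,L7}: {L0,L1,L2,L5,L6} ∩ {L0,L1,L7} = {L0,L1}; idom=L1

Frontier:
  L1←L0: walk · to L0
  L1←L4: walk L4→L2→L1 to L0
  L4←L2: walk · to L2
  L4←L3: walk L3 to L2
  L5←L3: walk L3 to L2
  L5←L4: walk L4 to L2
  L7←L1: walk · to L1
  L7←L5: walk L5→L2 to L1
  L7←L6: walk L6→L5→L2 to L1
  L8←L6: walk L6→L5→L2 to L1
  L8←L7: walk L7 to L1
  L0: DF=∅
  L1: DF={L1}
  L2: DF={L1,L7,L8}
  L3: DF={L4,L5}
  L4: DF={L1,L5}
  L5: DF={L7,L8}
  L6: DF={L7,L8}
  L7: DF={L8}
  L8: DF=∅

DF(L1) = ["L1"]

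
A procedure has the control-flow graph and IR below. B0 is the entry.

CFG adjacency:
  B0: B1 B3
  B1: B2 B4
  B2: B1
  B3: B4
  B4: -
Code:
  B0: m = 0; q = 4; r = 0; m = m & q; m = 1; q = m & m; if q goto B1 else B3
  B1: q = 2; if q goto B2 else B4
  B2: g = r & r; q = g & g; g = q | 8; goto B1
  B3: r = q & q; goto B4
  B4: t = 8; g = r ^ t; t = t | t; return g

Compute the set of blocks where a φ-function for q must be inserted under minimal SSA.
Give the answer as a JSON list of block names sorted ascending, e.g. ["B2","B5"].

Answer: ["B1", "B4"]

Analysis:
idom tree: B1←B0 B2←B1 B3←B0 B4←B0
Join-block Dom:
  B1: preds {B0,B2}: {B0} ∩ {B0,B1,B2} = {B0}; idom=B0
  B4: preds {B1,B3}: {B0,B1} ∩ {B0,B3} = {B0}; idom=B0

DF derivation:
  join B1 pred B0: · stop@B0
  join B1 pred B2: B2→B1 stop@B0
  join B4 pred B1: B1 stop@B0
  join B4 pred B3: B3 stop@B0
  B0 → ∅
  B1 → {B1,B4}
  B2 → {B1}
  B3 → {B4}
  B4 → ∅

φ for q: defs {B0,B1,B2}
  DF⁺ = {B1,B4}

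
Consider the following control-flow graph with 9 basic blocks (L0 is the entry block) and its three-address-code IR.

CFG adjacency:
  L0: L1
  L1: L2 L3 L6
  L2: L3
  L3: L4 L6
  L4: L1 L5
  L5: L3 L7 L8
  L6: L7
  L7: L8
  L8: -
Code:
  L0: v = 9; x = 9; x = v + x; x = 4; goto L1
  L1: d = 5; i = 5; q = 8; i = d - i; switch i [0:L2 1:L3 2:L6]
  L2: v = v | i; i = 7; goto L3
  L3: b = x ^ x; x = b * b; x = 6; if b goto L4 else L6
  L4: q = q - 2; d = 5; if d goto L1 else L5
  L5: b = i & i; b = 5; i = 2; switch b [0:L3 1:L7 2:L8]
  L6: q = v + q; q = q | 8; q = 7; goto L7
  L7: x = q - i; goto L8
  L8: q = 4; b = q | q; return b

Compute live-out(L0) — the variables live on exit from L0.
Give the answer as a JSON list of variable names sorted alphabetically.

Answer: ["v", "x"]

Analysis:
def/use:
  L0 def {v,x} use ∅
  L1 def {d,i,q} use ∅
  L2 def {i,v} use {i,v}
  L3 def {b,x} use {x}
  L4 def {d,q} use {q}
  L5 def {b,i} use {i}
  L6 def {q} use {q,v}
  L7 def {x} use {i,q}
  L8 def {b,q} use ∅

Liveness:
  L0: in=∅ out={v,x}
  L1: in={v,x} out={i,q,v,x}
  L2: in={i,q,v,x} out={i,q,v,x}
  L3: in={i,q,v,x} out={i,q,v,x}
  L4: in={i,q,v,x} out={i,q,v,x}
  L5: in={i,q,v,x} out={i,q,v,x}
  L6: in={i,q,v} out={i,q}
  L7: in={i,q} out=∅
  L8: in=∅ out=∅

live-out(L0) = ["v", "x"]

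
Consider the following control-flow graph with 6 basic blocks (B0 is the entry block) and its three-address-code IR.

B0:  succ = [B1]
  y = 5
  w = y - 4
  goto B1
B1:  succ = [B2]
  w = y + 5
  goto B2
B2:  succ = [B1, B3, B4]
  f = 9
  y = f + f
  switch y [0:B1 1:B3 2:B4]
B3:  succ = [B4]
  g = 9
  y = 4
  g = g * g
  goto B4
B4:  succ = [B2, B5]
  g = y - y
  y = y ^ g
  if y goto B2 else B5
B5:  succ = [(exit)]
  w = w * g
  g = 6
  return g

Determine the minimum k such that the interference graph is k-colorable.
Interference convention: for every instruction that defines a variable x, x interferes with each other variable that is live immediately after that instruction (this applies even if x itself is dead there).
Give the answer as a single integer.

Answer: 3

Analysis:
def/use:
  B0 def {w,y} use ∅
  B1 def {w} use {y}
  B2 def {f,y} use ∅
  B3 def {g,y} use ∅
  B4 def {g,y} use {y}
  B5 def {g,w} use {g,w}

Liveness:
  B0: in=∅ out={y}
  B1: in={y} out={w}
  B2: in={w} out={w,y}
  B3: in={w} out={w,y}
  B4: in={w,y} out={g,w}
  B5: in={g,w} out=∅

Interference:
  f — {w}
  g — {w,y}
  w — {f,g,y}
  y — {g,w}

Registers:
  clique {g,w,y} ⇒ need ≥ 3
  assign f→R1 g→R1 w→R0 y→R2 — no edge inside a register ⇒ χ ≤ 3
  χ = 3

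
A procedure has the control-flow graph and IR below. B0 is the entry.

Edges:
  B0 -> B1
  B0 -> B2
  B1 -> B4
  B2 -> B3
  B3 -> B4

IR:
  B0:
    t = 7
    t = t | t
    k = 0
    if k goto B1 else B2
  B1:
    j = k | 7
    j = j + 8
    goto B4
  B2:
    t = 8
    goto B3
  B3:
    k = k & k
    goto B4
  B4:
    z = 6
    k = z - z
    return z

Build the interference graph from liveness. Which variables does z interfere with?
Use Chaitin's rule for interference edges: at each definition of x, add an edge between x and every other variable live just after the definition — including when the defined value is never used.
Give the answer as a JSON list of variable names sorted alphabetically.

Answer: ["k"]

Working:
def/use:
  B0: def={k,t} ue=∅
  B1: def={j} ue={k}
  B2: def={t} ue=∅
  B3: def={k} ue={k}
  B4: def={k,z} ue=∅

Liveness:
  B0 li=∅ lo={k}
  B1 li={k} lo=∅
  B2 li={k} lo={k}
  B3 li={k} lo=∅
  B4 li=∅ lo=∅

Conflict graph:
  j — ∅
  k — {t,z}
  t — {k}
  z — {k}

N(z) = ["k"]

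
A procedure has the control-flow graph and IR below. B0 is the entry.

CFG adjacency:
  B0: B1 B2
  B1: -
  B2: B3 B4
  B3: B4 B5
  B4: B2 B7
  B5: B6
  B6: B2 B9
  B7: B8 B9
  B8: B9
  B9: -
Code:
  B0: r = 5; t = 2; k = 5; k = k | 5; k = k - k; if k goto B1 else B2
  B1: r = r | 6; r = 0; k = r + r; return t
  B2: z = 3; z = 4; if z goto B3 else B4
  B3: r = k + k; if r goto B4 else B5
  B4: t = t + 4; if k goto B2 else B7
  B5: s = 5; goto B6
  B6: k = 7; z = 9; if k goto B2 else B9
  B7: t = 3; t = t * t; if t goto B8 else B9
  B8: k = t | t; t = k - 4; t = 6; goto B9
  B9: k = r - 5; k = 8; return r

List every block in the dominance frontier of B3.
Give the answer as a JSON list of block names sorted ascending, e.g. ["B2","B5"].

Answer: ["B2", "B4", "B9"]

Working:
idom tree: B1←B0 B2←B0 B3←B2 B4←B2 B5←B3 B6←B5 B7←B4 B8←B7 B9←B2
Join-block Dom:
  B2: preds {B0,B4,B6}: {B0} ∩ {B0,B2,B4} ∩ {B0,B2,B3,B5,B6} = {B0}; idom=B0
  B4: preds {B2,B3}: {B0,B2} ∩ {B0,B2,B3} = {B0,B2}; idom=B2
  B9: preds {B6,B7,B8}: {B0,B2,B3,B5,B6} ∩ {B0,B2,B4,B7} ∩ {B0,B2,B4,B7,B8} = {B0,B2}; idom=B2

DF walk-up:
  B2←B0: walk · to B0
  B2←B4: walk B4→B2 to B0
  B2←B6: walk B6→B5→B3→B2 to B0
  B4←B2: walk · to B2
  B4←B3: walk B3 to B2
  B9←B6: walk B6→B5→B3 to B2
  B9←B7: walk B7→B4 to B2
  B9←B8: walk B8→B7→B4 to B2
  B0: DF=∅
  B1: DF=∅
  B2: DF={B2}
  B3: DF={B2,B4,B9}
  B4: DF={B2,B9}
  B5: DF={B2,B9}
  B6: DF={B2,B9}
  B7: DF={B9}
  B8: DF={B9}
  B9: DF=∅

DF(B3) = ["B2", "B4", "B9"]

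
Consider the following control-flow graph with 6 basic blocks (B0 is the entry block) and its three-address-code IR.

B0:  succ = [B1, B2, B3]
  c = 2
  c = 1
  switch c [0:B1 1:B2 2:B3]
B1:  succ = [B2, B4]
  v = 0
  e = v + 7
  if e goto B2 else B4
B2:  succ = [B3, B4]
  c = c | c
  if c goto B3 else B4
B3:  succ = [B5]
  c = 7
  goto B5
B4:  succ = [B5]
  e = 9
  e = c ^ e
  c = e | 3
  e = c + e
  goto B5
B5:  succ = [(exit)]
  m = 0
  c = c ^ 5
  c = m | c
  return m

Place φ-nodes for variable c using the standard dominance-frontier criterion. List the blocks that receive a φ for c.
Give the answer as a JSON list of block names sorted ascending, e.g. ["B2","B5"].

idom tree: B1←B0 B2←B0 B3←B0 B4←B0 B5←B0
Join-block Dom:
  B2: preds {B0,B1}: {B0} ∩ {B0,B1} = {B0}; idom=B0
  B3: preds {B0,B2}: {B0} ∩ {B0,B2} = {B0}; idom=B0
  B4: preds {B1,B2}: {B0,B1} ∩ {B0,B2} = {B0}; idom=B0
  B5: preds {B3,B4}: {B0,B3} ∩ {B0,B4} = {B0}; idom=B0

DF walk-up:
  join B2 pred B0: · stop@B0
  join B2 pred B1: B1 stop@B0
  join B3 pred B0: · stop@B0
  join B3 pred B2: B2 stop@B0
  join B4 pred B1: B1 stop@B0
  join B4 pred B2: B2 stop@B0
  join B5 pred B3: B3 stop@B0
  join B5 pred B4: B4 stop@B0
  B0 → ∅
  B1 → {B2,B4}
  B2 → {B3,B4}
  B3 → {B5}
  B4 → {B5}
  B5 → ∅

φ for c: defs {B0,B2,B3,B4,B5}
  DF⁺ = {B3,B4,B5}

Answer: ["B3", "B4", "B5"]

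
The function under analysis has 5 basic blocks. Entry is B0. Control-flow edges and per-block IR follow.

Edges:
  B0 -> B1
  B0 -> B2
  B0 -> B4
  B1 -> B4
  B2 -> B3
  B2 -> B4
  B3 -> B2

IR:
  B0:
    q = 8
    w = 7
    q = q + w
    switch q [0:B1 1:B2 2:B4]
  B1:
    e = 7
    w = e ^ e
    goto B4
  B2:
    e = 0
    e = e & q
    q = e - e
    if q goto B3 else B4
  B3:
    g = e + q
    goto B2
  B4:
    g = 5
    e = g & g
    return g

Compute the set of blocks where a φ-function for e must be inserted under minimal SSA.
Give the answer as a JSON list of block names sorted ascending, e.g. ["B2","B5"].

idom tree: B1←B0 B2←B0 B3←B2 B4←B0
Dom∩ at merges:
  B2: preds {B0,B3}: {B0} ∩ {B0,B2,B3} = {B0}; idom=B0
  B4: preds {B0,B1,B2}: {B0} ∩ {B0,B1} ∩ {B0,B2} = {B0}; idom=B0

DF walk-up:
  B2←B0: walk · to B0
  B2←B3: walk B3→B2 to B0
  B4←B0: walk · to B0
  B4←B1: walk B1 to B0
  B4←B2: walk B2 to B0
  B0 → ∅
  B1 → {B4}
  B2 → {B2,B4}
  B3 → {B2}
  B4 → ∅

φ for e: defs {B1,B2,B4}
  DF⁺ = {B2,B4}

Answer: ["B2", "B4"]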